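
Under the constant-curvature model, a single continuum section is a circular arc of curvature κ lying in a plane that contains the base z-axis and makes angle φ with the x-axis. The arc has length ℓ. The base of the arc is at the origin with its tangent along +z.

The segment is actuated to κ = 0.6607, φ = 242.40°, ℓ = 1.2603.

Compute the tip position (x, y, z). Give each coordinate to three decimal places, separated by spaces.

θ = κ·ℓ = 0.6607 × 1.2603 = 0.83268 rad
ρ = (1 − cos θ)/κ = (1 − 0.67290)/0.6607 = 0.49509
z = sin θ / κ = 0.73974/0.6607 = 1.11963
x = ρ cos φ = 0.49509 × cos(242.40°) = -0.22937
y = ρ sin φ = 0.49509 × sin(242.40°) = -0.43875

-0.229 -0.439 1.120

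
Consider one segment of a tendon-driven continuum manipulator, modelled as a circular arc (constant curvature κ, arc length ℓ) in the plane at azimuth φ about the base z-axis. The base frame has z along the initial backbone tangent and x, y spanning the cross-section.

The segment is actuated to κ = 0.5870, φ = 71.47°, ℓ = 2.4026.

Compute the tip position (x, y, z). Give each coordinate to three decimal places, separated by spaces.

0.455 1.357 1.682

θ = κ·ℓ = 0.5870 × 2.4026 = 1.41033 rad
ρ = (1 − cos θ)/κ = (1 − 0.15978)/0.5870 = 1.43138
z = sin θ / κ = 0.98715/0.5870 = 1.68169
x = ρ cos φ = 1.43138 × cos(71.47°) = 0.45489
y = ρ sin φ = 1.43138 × sin(71.47°) = 1.35717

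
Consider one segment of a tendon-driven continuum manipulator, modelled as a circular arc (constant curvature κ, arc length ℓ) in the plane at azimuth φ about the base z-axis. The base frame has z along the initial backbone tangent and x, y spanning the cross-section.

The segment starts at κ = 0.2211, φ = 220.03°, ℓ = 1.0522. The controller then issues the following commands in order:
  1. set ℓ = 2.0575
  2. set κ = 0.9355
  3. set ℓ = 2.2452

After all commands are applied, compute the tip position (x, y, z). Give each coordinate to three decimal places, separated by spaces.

initial: κ=0.2211, φ=220.03°, ℓ=1.0522
cmd 1: set ℓ=2.0575 → (κ,φ,ℓ)=(0.2211,220.03°,2.0575) → tip=(-0.3522,-0.2959,1.9873)
cmd 2: set κ=0.9355 → (κ,φ,ℓ)=(0.9355,220.03°,2.0575) → tip=(-1.1022,-0.9259,1.0027)
cmd 3: set ℓ=2.2452 → (κ,φ,ℓ)=(0.9355,220.03°,2.2452) → tip=(-1.2320,-1.0349,0.9225)

-1.232 -1.035 0.923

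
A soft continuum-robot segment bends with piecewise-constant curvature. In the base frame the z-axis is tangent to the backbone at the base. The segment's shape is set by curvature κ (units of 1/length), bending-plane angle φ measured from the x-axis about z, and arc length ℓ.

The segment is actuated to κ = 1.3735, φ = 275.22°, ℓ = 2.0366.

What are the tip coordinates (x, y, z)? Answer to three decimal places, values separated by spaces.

θ = κ·ℓ = 1.3735 × 2.0366 = 2.79727 rad
ρ = (1 − cos θ)/κ = (1 − -0.94130)/1.3735 = 1.41340
z = sin θ / κ = 0.33756/1.3735 = 0.24577
x = ρ cos φ = 1.41340 × cos(275.22°) = 0.12859
y = ρ sin φ = 1.41340 × sin(275.22°) = -1.40754

0.129 -1.408 0.246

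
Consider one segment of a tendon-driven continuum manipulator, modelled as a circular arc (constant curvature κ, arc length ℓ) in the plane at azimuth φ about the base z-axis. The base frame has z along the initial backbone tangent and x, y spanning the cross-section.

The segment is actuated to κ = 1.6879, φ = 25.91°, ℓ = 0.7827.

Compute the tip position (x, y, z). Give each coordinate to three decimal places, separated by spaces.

0.401 0.195 0.574

θ = κ·ℓ = 1.6879 × 0.7827 = 1.32112 rad
ρ = (1 − cos θ)/κ = (1 − 0.24709)/1.6879 = 0.44606
z = sin θ / κ = 0.96899/1.6879 = 0.57408
x = ρ cos φ = 0.44606 × cos(25.91°) = 0.40123
y = ρ sin φ = 0.44606 × sin(25.91°) = 0.19491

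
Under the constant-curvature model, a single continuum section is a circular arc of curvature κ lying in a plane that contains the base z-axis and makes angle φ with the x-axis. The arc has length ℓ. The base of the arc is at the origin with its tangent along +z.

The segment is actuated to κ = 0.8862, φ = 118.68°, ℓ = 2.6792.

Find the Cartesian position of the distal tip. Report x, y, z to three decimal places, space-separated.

-0.931 1.703 0.783

θ = κ·ℓ = 0.8862 × 2.6792 = 2.37431 rad
ρ = (1 − cos θ)/κ = (1 − -0.71980)/0.8862 = 1.94064
z = sin θ / κ = 0.69418/0.8862 = 0.78333
x = ρ cos φ = 1.94064 × cos(118.68°) = -0.93135
y = ρ sin φ = 1.94064 × sin(118.68°) = 1.70255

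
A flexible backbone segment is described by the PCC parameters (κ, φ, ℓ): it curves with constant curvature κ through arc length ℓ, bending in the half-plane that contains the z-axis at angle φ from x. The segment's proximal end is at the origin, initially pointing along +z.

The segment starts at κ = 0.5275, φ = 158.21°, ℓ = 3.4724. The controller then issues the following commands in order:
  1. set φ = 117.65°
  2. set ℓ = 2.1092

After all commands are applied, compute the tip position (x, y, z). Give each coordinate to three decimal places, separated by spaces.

-0.491 0.936 1.700

initial: κ=0.5275, φ=158.21°, ℓ=3.4724
cmd 1: set φ=117.65° → (κ,φ,ℓ)=(0.5275,117.65°,3.4724) → tip=(-1.1067,2.1124,1.8316)
cmd 2: set ℓ=2.1092 → (κ,φ,ℓ)=(0.5275,117.65°,2.1092) → tip=(-0.4906,0.9365,1.7002)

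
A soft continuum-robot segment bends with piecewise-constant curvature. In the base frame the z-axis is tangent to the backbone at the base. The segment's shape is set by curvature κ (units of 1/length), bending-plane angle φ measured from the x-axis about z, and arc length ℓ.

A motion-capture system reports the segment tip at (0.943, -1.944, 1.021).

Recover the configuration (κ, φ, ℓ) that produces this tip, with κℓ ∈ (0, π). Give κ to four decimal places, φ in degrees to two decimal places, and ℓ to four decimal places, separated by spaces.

0.7567 295.88 2.9850

ρ = √(x²+y²) = √(0.943² + -1.944²) = 2.16064
φ = atan2(y, x) mod 360° = atan2(-1.944, 0.943) = 295.8772°
|p|² = ρ² + z² = 2.16064² + 1.021² = 5.71083
κ = 2ρ / |p|² = 2×2.16064 / 5.71083 = 0.75668
θ = 2·atan2(ρ, z) = 2·atan2(2.16064, 1.021) = 2.25871 rad
ℓ = θ/κ = 2.25871/0.75668 = 2.98501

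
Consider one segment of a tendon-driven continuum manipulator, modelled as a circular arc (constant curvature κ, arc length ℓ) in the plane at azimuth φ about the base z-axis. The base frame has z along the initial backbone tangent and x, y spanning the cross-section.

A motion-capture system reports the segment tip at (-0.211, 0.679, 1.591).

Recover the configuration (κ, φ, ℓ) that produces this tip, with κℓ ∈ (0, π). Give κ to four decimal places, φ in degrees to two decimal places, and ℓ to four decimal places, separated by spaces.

0.4683 107.26 1.7950

ρ = √(x²+y²) = √(-0.211² + 0.679²) = 0.71103
φ = atan2(y, x) mod 360° = atan2(0.679, -0.211) = 107.2627°
|p|² = ρ² + z² = 0.71103² + 1.591² = 3.03684
κ = 2ρ / |p|² = 2×0.71103 / 3.03684 = 0.46827
θ = 2·atan2(ρ, z) = 2·atan2(0.71103, 1.591) = 0.84056 rad
ℓ = θ/κ = 0.84056/0.46827 = 1.79503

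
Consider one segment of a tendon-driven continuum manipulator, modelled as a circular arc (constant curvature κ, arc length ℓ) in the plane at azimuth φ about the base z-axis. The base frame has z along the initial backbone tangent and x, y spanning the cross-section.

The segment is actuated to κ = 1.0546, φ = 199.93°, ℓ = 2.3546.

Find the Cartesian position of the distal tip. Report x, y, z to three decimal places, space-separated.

-1.597 -0.579 0.580

θ = κ·ℓ = 1.0546 × 2.3546 = 2.48316 rad
ρ = (1 − cos θ)/κ = (1 − -0.79095)/1.0546 = 1.69823
z = sin θ / κ = 0.61188/1.0546 = 0.58020
x = ρ cos φ = 1.69823 × cos(199.93°) = -1.59652
y = ρ sin φ = 1.69823 × sin(199.93°) = -0.57888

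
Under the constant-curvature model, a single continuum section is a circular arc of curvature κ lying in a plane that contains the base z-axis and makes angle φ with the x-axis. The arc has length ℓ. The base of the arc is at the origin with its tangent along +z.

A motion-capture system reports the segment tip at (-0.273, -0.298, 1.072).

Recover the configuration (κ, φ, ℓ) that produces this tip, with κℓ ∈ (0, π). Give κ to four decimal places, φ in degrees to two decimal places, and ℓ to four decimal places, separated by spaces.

ρ = √(x²+y²) = √(-0.273² + -0.298²) = 0.40414
φ = atan2(y, x) mod 360° = atan2(-0.298, -0.273) = 227.5070°
|p|² = ρ² + z² = 0.40414² + 1.072² = 1.31252
κ = 2ρ / |p|² = 2×0.40414 / 1.31252 = 0.61583
θ = 2·atan2(ρ, z) = 2·atan2(0.40414, 1.072) = 0.72105 rad
ℓ = θ/κ = 0.72105/0.61583 = 1.17085

0.6158 227.51 1.1709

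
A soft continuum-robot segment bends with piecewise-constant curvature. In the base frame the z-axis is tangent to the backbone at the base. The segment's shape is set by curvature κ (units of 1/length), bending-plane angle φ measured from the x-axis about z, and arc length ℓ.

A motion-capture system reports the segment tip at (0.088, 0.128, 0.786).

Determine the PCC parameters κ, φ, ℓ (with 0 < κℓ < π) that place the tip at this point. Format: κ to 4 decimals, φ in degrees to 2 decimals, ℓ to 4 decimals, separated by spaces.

0.4840 55.49 0.8063

ρ = √(x²+y²) = √(0.088² + 0.128²) = 0.15533
φ = atan2(y, x) mod 360° = atan2(0.128, 0.088) = 55.4915°
|p|² = ρ² + z² = 0.15533² + 0.786² = 0.64192
κ = 2ρ / |p|² = 2×0.15533 / 0.64192 = 0.48396
θ = 2·atan2(ρ, z) = 2·atan2(0.15533, 0.786) = 0.39022 rad
ℓ = θ/κ = 0.39022/0.48396 = 0.80631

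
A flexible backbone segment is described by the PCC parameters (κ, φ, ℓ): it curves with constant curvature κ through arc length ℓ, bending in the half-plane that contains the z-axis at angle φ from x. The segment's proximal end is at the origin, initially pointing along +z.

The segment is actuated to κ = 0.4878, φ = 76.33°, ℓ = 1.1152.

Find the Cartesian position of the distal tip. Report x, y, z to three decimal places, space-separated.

θ = κ·ℓ = 0.4878 × 1.1152 = 0.54399 rad
ρ = (1 − cos θ)/κ = (1 − 0.85565)/0.4878 = 0.29592
z = sin θ / κ = 0.51756/0.4878 = 1.06100
x = ρ cos φ = 0.29592 × cos(76.33°) = 0.06994
y = ρ sin φ = 0.29592 × sin(76.33°) = 0.28754

0.070 0.288 1.061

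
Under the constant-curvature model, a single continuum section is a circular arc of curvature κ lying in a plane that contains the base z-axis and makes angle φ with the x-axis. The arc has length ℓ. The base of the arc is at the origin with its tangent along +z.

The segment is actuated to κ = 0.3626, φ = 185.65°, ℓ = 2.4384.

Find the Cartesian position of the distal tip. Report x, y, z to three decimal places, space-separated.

-1.005 -0.099 2.133

θ = κ·ℓ = 0.3626 × 2.4384 = 0.88416 rad
ρ = (1 − cos θ)/κ = (1 − 0.63394)/0.3626 = 1.00955
z = sin θ / κ = 0.77339/0.3626 = 2.13289
x = ρ cos φ = 1.00955 × cos(185.65°) = -1.00465
y = ρ sin φ = 1.00955 × sin(185.65°) = -0.09939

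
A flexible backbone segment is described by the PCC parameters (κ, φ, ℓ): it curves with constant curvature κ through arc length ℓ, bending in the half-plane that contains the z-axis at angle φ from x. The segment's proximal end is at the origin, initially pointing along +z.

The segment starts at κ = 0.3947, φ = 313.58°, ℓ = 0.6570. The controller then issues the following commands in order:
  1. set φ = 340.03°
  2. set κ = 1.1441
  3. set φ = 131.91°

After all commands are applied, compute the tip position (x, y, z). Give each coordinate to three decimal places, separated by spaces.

initial: κ=0.3947, φ=313.58°, ℓ=0.6570
cmd 1: set φ=340.03° → (κ,φ,ℓ)=(0.3947,340.03°,0.6570) → tip=(0.0796,-0.0289,0.6497)
cmd 2: set κ=1.1441 → (κ,φ,ℓ)=(1.1441,340.03°,0.6570) → tip=(0.2214,-0.0804,0.5969)
cmd 3: set φ=131.91° → (κ,φ,ℓ)=(1.1441,131.91°,0.6570) → tip=(-0.1573,0.1753,0.5969)

-0.157 0.175 0.597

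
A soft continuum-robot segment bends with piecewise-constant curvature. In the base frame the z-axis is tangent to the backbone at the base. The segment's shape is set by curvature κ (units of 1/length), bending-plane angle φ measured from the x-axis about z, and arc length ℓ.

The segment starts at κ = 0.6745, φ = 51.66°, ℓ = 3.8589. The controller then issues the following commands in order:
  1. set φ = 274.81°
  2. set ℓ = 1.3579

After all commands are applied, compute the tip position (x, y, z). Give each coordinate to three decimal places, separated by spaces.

initial: κ=0.6745, φ=51.66°, ℓ=3.8589
cmd 1: set φ=274.81° → (κ,φ,ℓ)=(0.6745,274.81°,3.8589) → tip=(0.2310,-2.7454,0.7607)
cmd 2: set ℓ=1.3579 → (κ,φ,ℓ)=(0.6745,274.81°,1.3579) → tip=(0.0486,-0.5775,1.1759)

0.049 -0.578 1.176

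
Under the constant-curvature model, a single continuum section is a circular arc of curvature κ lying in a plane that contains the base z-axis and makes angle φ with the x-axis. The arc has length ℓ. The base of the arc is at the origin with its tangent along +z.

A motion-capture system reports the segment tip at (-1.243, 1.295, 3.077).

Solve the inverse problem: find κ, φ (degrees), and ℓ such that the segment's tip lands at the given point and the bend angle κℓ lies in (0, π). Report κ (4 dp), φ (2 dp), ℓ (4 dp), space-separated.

ρ = √(x²+y²) = √(-1.243² + 1.295²) = 1.79501
φ = atan2(y, x) mod 360° = atan2(1.295, -1.243) = 133.8263°
|p|² = ρ² + z² = 1.79501² + 3.077² = 12.69000
κ = 2ρ / |p|² = 2×1.79501 / 12.69000 = 0.28290
θ = 2·atan2(ρ, z) = 2·atan2(1.79501, 3.077) = 1.05620 rad
ℓ = θ/κ = 1.05620/0.28290 = 3.73343

0.2829 133.83 3.7334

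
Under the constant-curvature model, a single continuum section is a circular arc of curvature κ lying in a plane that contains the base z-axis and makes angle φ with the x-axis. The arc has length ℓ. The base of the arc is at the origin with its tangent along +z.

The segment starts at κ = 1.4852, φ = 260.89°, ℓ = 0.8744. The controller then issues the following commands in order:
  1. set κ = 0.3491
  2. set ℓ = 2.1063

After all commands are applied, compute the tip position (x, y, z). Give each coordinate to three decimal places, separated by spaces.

-0.117 -0.731 1.922

initial: κ=1.4852, φ=260.89°, ℓ=0.8744
cmd 1: set κ=0.3491 → (κ,φ,ℓ)=(0.3491,260.89°,0.8744) → tip=(-0.0210,-0.1308,0.8609)
cmd 2: set ℓ=2.1063 → (κ,φ,ℓ)=(0.3491,260.89°,2.1063) → tip=(-0.1172,-0.7308,1.9216)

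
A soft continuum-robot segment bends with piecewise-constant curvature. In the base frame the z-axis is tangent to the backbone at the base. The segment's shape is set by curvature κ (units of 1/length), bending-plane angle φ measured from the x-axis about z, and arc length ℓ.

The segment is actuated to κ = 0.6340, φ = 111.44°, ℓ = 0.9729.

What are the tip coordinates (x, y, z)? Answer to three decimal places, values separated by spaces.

-0.106 0.271 0.912

θ = κ·ℓ = 0.6340 × 0.9729 = 0.61682 rad
ρ = (1 − cos θ)/κ = (1 − 0.81572)/0.6340 = 0.29066
z = sin θ / κ = 0.57844/0.6340 = 0.91237
x = ρ cos φ = 0.29066 × cos(111.44°) = -0.10624
y = ρ sin φ = 0.29066 × sin(111.44°) = 0.27054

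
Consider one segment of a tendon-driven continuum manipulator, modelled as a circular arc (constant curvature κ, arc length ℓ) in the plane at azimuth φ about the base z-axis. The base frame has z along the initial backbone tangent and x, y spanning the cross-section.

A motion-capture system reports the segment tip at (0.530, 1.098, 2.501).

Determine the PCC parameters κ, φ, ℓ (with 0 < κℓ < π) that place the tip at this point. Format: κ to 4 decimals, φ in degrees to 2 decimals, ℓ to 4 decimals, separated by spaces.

0.3150 64.23 2.8801

ρ = √(x²+y²) = √(0.530² + 1.098²) = 1.21922
φ = atan2(y, x) mod 360° = atan2(1.098, 0.530) = 64.2336°
|p|² = ρ² + z² = 1.21922² + 2.501² = 7.74150
κ = 2ρ / |p|² = 2×1.21922 / 7.74150 = 0.31498
θ = 2·atan2(ρ, z) = 2·atan2(1.21922, 2.501) = 0.90719 rad
ℓ = θ/κ = 0.90719/0.31498 = 2.88011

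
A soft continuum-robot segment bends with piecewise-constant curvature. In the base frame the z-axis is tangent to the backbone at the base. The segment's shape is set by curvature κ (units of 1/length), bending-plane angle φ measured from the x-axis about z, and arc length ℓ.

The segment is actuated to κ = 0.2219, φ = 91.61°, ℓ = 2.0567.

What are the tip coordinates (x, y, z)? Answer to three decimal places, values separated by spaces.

-0.013 0.461 1.986

θ = κ·ℓ = 0.2219 × 2.0567 = 0.45638 rad
ρ = (1 − cos θ)/κ = (1 − 0.89765)/0.2219 = 0.46123
z = sin θ / κ = 0.44070/0.2219 = 1.98604
x = ρ cos φ = 0.46123 × cos(91.61°) = -0.01296
y = ρ sin φ = 0.46123 × sin(91.61°) = 0.46105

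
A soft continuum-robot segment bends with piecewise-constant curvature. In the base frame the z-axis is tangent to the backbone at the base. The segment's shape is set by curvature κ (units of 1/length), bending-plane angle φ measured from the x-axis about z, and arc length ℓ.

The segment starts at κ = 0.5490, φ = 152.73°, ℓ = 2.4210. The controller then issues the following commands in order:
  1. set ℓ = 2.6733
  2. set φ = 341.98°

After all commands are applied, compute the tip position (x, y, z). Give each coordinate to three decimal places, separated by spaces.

1.554 -0.505 1.812

initial: κ=0.5490, φ=152.73°, ℓ=2.4210
cmd 1: set ℓ=2.6733 → (κ,φ,ℓ)=(0.5490,152.73°,2.6733) → tip=(-1.4523,0.7486,1.8118)
cmd 2: set φ=341.98° → (κ,φ,ℓ)=(0.5490,341.98°,2.6733) → tip=(1.5538,-0.5055,1.8118)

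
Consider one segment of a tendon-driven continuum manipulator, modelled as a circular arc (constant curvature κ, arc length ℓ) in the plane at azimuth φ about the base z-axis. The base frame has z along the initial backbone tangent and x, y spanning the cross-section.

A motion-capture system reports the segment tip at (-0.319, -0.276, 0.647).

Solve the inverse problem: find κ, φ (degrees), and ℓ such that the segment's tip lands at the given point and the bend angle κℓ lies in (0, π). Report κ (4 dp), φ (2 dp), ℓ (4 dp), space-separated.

1.4142 220.87 0.8171

ρ = √(x²+y²) = √(-0.319² + -0.276²) = 0.42183
φ = atan2(y, x) mod 360° = atan2(-0.276, -0.319) = 220.8665°
|p|² = ρ² + z² = 0.42183² + 0.647² = 0.59655
κ = 2ρ / |p|² = 2×0.42183 / 0.59655 = 1.41423
θ = 2·atan2(ρ, z) = 2·atan2(0.42183, 0.647) = 1.15552 rad
ℓ = θ/κ = 1.15552/1.41423 = 0.81707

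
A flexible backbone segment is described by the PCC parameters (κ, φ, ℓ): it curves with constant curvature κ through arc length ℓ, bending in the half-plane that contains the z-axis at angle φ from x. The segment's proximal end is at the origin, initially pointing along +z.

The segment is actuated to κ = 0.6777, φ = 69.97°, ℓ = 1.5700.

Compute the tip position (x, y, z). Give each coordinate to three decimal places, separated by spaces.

θ = κ·ℓ = 0.6777 × 1.5700 = 1.06399 rad
ρ = (1 − cos θ)/κ = (1 − 0.48539)/0.6777 = 0.75935
z = sin θ / κ = 0.87430/0.6777 = 1.29010
x = ρ cos φ = 0.75935 × cos(69.97°) = 0.26009
y = ρ sin φ = 0.75935 × sin(69.97°) = 0.71342

0.260 0.713 1.290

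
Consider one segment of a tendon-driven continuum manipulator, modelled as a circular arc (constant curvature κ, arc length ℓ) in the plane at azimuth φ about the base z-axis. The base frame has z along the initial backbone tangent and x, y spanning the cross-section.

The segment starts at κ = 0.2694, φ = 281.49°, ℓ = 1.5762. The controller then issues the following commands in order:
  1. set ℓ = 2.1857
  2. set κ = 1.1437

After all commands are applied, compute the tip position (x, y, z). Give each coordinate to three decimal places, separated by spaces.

initial: κ=0.2694, φ=281.49°, ℓ=1.5762
cmd 1: set ℓ=2.1857 → (κ,φ,ℓ)=(0.2694,281.49°,2.1857) → tip=(0.1245,-0.6126,2.0616)
cmd 2: set κ=1.1437 → (κ,φ,ℓ)=(1.1437,281.49°,2.1857) → tip=(0.3137,-1.5432,0.5234)

0.314 -1.543 0.523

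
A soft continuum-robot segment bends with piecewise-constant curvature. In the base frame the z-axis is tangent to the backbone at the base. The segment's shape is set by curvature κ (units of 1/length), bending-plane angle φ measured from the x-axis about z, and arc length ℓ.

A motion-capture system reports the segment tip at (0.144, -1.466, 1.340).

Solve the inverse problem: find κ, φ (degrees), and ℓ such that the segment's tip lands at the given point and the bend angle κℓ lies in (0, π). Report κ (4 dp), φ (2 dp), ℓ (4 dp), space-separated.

ρ = √(x²+y²) = √(0.144² + -1.466²) = 1.47306
φ = atan2(y, x) mod 360° = atan2(-1.466, 0.144) = 275.6100°
|p|² = ρ² + z² = 1.47306² + 1.340² = 3.96549
κ = 2ρ / |p|² = 2×1.47306 / 3.96549 = 0.74294
θ = 2·atan2(ρ, z) = 2·atan2(1.47306, 1.340) = 1.66532 rad
ℓ = θ/κ = 1.66532/0.74294 = 2.24154

0.7429 275.61 2.2415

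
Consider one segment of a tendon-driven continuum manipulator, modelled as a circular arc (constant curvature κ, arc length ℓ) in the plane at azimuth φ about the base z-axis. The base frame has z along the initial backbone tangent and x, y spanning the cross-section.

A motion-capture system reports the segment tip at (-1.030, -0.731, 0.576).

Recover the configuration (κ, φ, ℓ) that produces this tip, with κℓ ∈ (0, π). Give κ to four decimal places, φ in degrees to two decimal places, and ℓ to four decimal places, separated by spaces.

1.3109 215.36 1.7438

ρ = √(x²+y²) = √(-1.030² + -0.731²) = 1.26304
φ = atan2(y, x) mod 360° = atan2(-0.731, -1.030) = 215.3637°
|p|² = ρ² + z² = 1.26304² + 0.576² = 1.92704
κ = 2ρ / |p|² = 2×1.26304 / 1.92704 = 1.31086
θ = 2·atan2(ρ, z) = 2·atan2(1.26304, 0.576) = 2.28586 rad
ℓ = θ/κ = 2.28586/1.31086 = 1.74379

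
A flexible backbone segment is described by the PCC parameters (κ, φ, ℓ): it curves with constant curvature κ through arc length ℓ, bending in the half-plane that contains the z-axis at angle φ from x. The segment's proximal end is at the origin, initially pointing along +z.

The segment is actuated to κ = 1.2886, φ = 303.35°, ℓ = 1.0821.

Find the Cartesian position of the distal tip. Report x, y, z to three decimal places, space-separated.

0.352 -0.534 0.764

θ = κ·ℓ = 1.2886 × 1.0821 = 1.39439 rad
ρ = (1 − cos θ)/κ = (1 − 0.17549)/1.2886 = 0.63985
z = sin θ / κ = 0.98448/1.2886 = 0.76399
x = ρ cos φ = 0.63985 × cos(303.35°) = 0.35176
y = ρ sin φ = 0.63985 × sin(303.35°) = -0.53448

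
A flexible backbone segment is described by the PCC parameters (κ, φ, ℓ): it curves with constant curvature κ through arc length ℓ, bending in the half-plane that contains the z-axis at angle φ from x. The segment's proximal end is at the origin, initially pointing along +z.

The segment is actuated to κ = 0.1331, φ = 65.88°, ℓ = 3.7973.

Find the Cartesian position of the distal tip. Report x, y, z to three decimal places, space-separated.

0.384 0.857 3.638

θ = κ·ℓ = 0.1331 × 3.7973 = 0.50542 rad
ρ = (1 − cos θ)/κ = (1 − 0.87497)/0.1331 = 0.93936
z = sin θ / κ = 0.48418/0.1331 = 3.63768
x = ρ cos φ = 0.93936 × cos(65.88°) = 0.38387
y = ρ sin φ = 0.93936 × sin(65.88°) = 0.85735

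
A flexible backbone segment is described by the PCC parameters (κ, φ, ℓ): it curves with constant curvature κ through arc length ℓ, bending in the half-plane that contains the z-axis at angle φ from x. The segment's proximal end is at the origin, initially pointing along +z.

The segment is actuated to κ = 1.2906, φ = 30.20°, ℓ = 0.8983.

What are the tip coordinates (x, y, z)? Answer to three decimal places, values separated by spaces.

θ = κ·ℓ = 1.2906 × 0.8983 = 1.15935 rad
ρ = (1 − cos θ)/κ = (1 − 0.39994)/1.2906 = 0.46495
z = sin θ / κ = 0.91654/1.2906 = 0.71017
x = ρ cos φ = 0.46495 × cos(30.20°) = 0.40184
y = ρ sin φ = 0.46495 × sin(30.20°) = 0.23388

0.402 0.234 0.710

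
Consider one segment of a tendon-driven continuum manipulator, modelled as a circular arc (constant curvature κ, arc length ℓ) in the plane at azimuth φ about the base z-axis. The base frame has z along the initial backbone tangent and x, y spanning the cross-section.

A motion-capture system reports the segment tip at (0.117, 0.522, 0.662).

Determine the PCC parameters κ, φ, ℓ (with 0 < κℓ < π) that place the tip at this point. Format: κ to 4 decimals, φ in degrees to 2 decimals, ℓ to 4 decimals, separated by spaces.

ρ = √(x²+y²) = √(0.117² + 0.522²) = 0.53495
φ = atan2(y, x) mod 360° = atan2(0.522, 0.117) = 77.3666°
|p|² = ρ² + z² = 0.53495² + 0.662² = 0.72442
κ = 2ρ / |p|² = 2×0.53495 / 0.72442 = 1.47692
θ = 2·atan2(ρ, z) = 2·atan2(0.53495, 0.662) = 1.35930 rad
ℓ = θ/κ = 1.35930/1.47692 = 0.92036

1.4769 77.37 0.9204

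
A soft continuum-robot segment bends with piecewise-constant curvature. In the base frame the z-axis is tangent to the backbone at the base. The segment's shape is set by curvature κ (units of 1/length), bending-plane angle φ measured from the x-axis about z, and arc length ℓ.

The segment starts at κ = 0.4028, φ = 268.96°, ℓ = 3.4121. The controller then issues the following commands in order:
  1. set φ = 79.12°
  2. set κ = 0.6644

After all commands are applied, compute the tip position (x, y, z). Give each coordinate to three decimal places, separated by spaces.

0.466 2.426 1.155

initial: κ=0.4028, φ=268.96°, ℓ=3.4121
cmd 1: set φ=79.12° → (κ,φ,ℓ)=(0.4028,79.12°,3.4121) → tip=(0.3772,1.9622,2.4349)
cmd 2: set κ=0.6644 → (κ,φ,ℓ)=(0.6644,79.12°,3.4121) → tip=(0.4663,2.4260,1.1549)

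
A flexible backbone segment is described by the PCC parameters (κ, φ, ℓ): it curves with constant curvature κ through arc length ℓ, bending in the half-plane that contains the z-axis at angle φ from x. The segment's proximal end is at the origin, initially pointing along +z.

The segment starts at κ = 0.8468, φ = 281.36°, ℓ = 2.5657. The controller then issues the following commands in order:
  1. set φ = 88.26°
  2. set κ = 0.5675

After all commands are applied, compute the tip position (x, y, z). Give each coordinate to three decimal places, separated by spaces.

0.047 1.560 1.751

initial: κ=0.8468, φ=281.36°, ℓ=2.5657
cmd 1: set φ=88.26° → (κ,φ,ℓ)=(0.8468,88.26°,2.5657) → tip=(0.0562,1.8486,0.9734)
cmd 2: set κ=0.5675 → (κ,φ,ℓ)=(0.5675,88.26°,2.5657) → tip=(0.0474,1.5596,1.7505)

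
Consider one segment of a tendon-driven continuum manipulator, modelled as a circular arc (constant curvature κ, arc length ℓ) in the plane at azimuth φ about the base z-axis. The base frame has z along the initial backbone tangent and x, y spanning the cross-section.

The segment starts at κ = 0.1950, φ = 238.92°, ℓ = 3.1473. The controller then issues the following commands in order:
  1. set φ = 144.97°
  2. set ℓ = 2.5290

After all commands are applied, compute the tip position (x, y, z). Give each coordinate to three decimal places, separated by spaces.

-0.500 0.351 2.428

initial: κ=0.1950, φ=238.92°, ℓ=3.1473
cmd 1: set φ=144.97° → (κ,φ,ℓ)=(0.1950,144.97°,3.1473) → tip=(-0.7663,0.5372,2.9534)
cmd 2: set ℓ=2.5290 → (κ,φ,ℓ)=(0.1950,144.97°,2.5290) → tip=(-0.5004,0.3508,2.4277)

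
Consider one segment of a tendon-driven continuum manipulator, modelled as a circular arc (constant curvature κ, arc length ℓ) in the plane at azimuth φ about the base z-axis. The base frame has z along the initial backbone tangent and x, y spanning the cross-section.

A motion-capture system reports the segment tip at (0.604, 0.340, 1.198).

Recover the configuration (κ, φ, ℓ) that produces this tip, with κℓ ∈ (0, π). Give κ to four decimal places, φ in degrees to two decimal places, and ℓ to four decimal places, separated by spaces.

ρ = √(x²+y²) = √(0.604² + 0.340²) = 0.69312
φ = atan2(y, x) mod 360° = atan2(0.340, 0.604) = 29.3758°
|p|² = ρ² + z² = 0.69312² + 1.198² = 1.91562
κ = 2ρ / |p|² = 2×0.69312 / 1.91562 = 0.72365
θ = 2·atan2(ρ, z) = 2·atan2(0.69312, 1.198) = 1.04902 rad
ℓ = θ/κ = 1.04902/0.72365 = 1.44962

0.7237 29.38 1.4496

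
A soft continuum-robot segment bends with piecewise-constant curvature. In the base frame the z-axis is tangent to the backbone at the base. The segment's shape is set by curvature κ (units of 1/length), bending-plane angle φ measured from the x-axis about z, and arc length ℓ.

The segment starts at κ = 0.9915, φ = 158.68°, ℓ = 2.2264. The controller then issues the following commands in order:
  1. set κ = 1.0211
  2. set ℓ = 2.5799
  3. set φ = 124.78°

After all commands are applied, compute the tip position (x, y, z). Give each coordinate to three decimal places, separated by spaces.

initial: κ=0.9915, φ=158.68°, ℓ=2.2264
cmd 1: set κ=1.0211 → (κ,φ,ℓ)=(1.0211,158.68°,2.2264) → tip=(-1.5018,0.5861,0.7474)
cmd 2: set ℓ=2.5799 → (κ,φ,ℓ)=(1.0211,158.68°,2.5799) → tip=(-1.7098,0.6673,0.4757)
cmd 3: set φ=124.78° → (κ,φ,ℓ)=(1.0211,124.78°,2.5799) → tip=(-1.0469,1.5075,0.4757)

-1.047 1.507 0.476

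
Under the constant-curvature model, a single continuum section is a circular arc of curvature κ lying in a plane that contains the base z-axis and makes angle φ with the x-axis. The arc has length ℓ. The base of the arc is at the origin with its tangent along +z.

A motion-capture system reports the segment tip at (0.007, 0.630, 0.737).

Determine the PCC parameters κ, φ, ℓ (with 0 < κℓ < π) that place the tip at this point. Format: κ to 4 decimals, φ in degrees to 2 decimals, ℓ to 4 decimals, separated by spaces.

1.3403 89.36 1.0554

ρ = √(x²+y²) = √(0.007² + 0.630²) = 0.63004
φ = atan2(y, x) mod 360° = atan2(0.630, 0.007) = 89.3634°
|p|² = ρ² + z² = 0.63004² + 0.737² = 0.94012
κ = 2ρ / |p|² = 2×0.63004 / 0.94012 = 1.34034
θ = 2·atan2(ρ, z) = 2·atan2(0.63004, 0.737) = 1.41463 rad
ℓ = θ/κ = 1.41463/1.34034 = 1.05543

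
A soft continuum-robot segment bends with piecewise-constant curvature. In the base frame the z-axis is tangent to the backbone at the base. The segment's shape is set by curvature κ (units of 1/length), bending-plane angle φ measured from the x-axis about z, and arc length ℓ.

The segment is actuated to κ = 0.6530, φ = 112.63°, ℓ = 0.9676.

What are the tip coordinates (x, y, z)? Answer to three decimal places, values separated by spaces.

θ = κ·ℓ = 0.6530 × 0.9676 = 0.63184 rad
ρ = (1 − cos θ)/κ = (1 − 0.80694)/0.6530 = 0.29565
z = sin θ / κ = 0.59063/0.6530 = 0.90449
x = ρ cos φ = 0.29565 × cos(112.63°) = -0.11376
y = ρ sin φ = 0.29565 × sin(112.63°) = 0.27289

-0.114 0.273 0.904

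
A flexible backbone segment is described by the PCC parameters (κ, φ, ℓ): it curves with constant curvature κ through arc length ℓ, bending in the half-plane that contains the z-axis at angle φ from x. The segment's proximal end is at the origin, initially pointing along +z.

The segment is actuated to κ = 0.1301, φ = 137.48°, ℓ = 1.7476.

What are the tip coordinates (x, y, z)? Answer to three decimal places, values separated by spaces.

θ = κ·ℓ = 0.1301 × 1.7476 = 0.22736 rad
ρ = (1 − cos θ)/κ = (1 − 0.97426)/0.1301 = 0.19782
z = sin θ / κ = 0.22541/0.1301 = 1.73258
x = ρ cos φ = 0.19782 × cos(137.48°) = -0.14580
y = ρ sin φ = 0.19782 × sin(137.48°) = 0.13369

-0.146 0.134 1.733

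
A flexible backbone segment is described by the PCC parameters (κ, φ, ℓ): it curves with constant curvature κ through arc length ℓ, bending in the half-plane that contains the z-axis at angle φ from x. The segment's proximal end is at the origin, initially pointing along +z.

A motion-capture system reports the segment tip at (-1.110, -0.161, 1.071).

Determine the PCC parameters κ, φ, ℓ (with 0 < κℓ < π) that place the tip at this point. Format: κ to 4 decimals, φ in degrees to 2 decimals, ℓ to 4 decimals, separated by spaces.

0.9327 188.25 1.7336

ρ = √(x²+y²) = √(-1.110² + -0.161²) = 1.12162
φ = atan2(y, x) mod 360° = atan2(-0.161, -1.110) = 188.2529°
|p|² = ρ² + z² = 1.12162² + 1.071² = 2.40506
κ = 2ρ / |p|² = 2×1.12162 / 2.40506 = 0.93271
θ = 2·atan2(ρ, z) = 2·atan2(1.12162, 1.071) = 1.61696 rad
ℓ = θ/κ = 1.61696/0.93271 = 1.73361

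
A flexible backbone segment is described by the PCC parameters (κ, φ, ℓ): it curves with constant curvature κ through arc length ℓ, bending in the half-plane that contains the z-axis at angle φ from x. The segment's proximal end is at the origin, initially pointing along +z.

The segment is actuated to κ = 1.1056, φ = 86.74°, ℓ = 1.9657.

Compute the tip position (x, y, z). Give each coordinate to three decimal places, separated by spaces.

θ = κ·ℓ = 1.1056 × 1.9657 = 2.17328 rad
ρ = (1 − cos θ)/κ = (1 − -0.56669)/1.1056 = 1.41705
z = sin θ / κ = 0.82393/1.1056 = 0.74524
x = ρ cos φ = 1.41705 × cos(86.74°) = 0.08058
y = ρ sin φ = 1.41705 × sin(86.74°) = 1.41476

0.081 1.415 0.745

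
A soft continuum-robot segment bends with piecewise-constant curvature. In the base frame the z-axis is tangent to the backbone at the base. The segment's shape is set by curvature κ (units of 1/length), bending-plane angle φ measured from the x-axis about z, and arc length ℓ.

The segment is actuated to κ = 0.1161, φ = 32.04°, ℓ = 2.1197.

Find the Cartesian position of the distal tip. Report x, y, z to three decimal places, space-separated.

0.220 0.138 2.098

θ = κ·ℓ = 0.1161 × 2.1197 = 0.24610 rad
ρ = (1 − cos θ)/κ = (1 − 0.96987)/0.1161 = 0.25951
z = sin θ / κ = 0.24362/0.1161 = 2.09837
x = ρ cos φ = 0.25951 × cos(32.04°) = 0.21998
y = ρ sin φ = 0.25951 × sin(32.04°) = 0.13767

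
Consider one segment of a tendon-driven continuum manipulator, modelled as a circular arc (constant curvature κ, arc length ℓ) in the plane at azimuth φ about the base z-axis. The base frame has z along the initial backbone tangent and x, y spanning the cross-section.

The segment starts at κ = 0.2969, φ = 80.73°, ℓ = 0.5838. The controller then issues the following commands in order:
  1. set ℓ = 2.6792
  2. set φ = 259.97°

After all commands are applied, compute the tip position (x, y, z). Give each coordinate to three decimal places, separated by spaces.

-0.176 -0.995 2.405

initial: κ=0.2969, φ=80.73°, ℓ=0.5838
cmd 1: set ℓ=2.6792 → (κ,φ,ℓ)=(0.2969,80.73°,2.6792) → tip=(0.1628,0.9974,2.4055)
cmd 2: set φ=259.97° → (κ,φ,ℓ)=(0.2969,259.97°,2.6792) → tip=(-0.1760,-0.9951,2.4055)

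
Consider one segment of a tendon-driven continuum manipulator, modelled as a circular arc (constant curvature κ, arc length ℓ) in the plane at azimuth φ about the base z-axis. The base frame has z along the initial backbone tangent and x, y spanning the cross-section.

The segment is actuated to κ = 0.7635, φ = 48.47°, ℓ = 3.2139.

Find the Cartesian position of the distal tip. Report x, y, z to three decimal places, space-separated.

θ = κ·ℓ = 0.7635 × 3.2139 = 2.45381 rad
ρ = (1 − cos θ)/κ = (1 − -0.77266)/0.7635 = 2.32175
z = sin θ / κ = 0.63482/0.7635 = 0.83146
x = ρ cos φ = 2.32175 × cos(48.47°) = 1.53935
y = ρ sin φ = 2.32175 × sin(48.47°) = 1.73808

1.539 1.738 0.831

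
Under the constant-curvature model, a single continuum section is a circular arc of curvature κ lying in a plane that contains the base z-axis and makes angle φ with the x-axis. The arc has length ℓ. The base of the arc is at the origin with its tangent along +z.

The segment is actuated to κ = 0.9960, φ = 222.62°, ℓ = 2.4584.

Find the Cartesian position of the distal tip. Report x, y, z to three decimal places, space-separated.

θ = κ·ℓ = 0.9960 × 2.4584 = 2.44857 rad
ρ = (1 − cos θ)/κ = (1 − -0.76932)/0.9960 = 1.77642
z = sin θ / κ = 0.63887/0.9960 = 0.64143
x = ρ cos φ = 1.77642 × cos(222.62°) = -1.30720
y = ρ sin φ = 1.77642 × sin(222.62°) = -1.20287

-1.307 -1.203 0.641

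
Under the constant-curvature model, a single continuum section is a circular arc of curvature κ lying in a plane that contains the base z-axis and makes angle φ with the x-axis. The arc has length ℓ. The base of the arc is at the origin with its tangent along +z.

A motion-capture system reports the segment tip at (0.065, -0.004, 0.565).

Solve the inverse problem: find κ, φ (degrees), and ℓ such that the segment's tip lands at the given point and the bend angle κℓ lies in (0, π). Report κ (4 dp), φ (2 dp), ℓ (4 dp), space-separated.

ρ = √(x²+y²) = √(0.065² + -0.004²) = 0.06512
φ = atan2(y, x) mod 360° = atan2(-0.004, 0.065) = 356.4785°
|p|² = ρ² + z² = 0.06512² + 0.565² = 0.32347
κ = 2ρ / |p|² = 2×0.06512 / 0.32347 = 0.40266
θ = 2·atan2(ρ, z) = 2·atan2(0.06512, 0.565) = 0.22951 rad
ℓ = θ/κ = 0.22951/0.40266 = 0.56999

0.4027 356.48 0.5700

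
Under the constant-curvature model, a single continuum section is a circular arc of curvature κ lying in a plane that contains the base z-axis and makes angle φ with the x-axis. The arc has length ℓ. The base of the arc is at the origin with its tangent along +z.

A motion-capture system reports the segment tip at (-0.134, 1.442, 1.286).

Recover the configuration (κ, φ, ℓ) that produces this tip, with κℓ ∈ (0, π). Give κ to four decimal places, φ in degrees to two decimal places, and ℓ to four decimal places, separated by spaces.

ρ = √(x²+y²) = √(-0.134² + 1.442²) = 1.44821
φ = atan2(y, x) mod 360° = atan2(1.442, -0.134) = 95.3090°
|p|² = ρ² + z² = 1.44821² + 1.286² = 3.75112
κ = 2ρ / |p|² = 2×1.44821 / 3.75112 = 0.77215
θ = 2·atan2(ρ, z) = 2·atan2(1.44821, 1.286) = 1.68931 rad
ℓ = θ/κ = 1.68931/0.77215 = 2.18780

0.7722 95.31 2.1878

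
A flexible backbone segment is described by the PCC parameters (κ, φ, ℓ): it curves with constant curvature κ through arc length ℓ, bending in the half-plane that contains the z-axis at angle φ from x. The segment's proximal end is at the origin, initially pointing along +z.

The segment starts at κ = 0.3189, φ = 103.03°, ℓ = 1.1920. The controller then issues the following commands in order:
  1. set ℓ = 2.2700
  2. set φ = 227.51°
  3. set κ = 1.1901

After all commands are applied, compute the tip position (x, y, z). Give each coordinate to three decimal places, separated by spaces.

-1.081 -1.180 0.358

initial: κ=0.3189, φ=103.03°, ℓ=1.1920
cmd 1: set ℓ=2.2700 → (κ,φ,ℓ)=(0.3189,103.03°,2.2700) → tip=(-0.1773,0.7661,2.0769)
cmd 2: set φ=227.51° → (κ,φ,ℓ)=(0.3189,227.51°,2.2700) → tip=(-0.5312,-0.5799,2.0769)
cmd 3: set κ=1.1901 → (κ,φ,ℓ)=(1.1901,227.51°,2.2700) → tip=(-1.0811,-1.1802,0.3580)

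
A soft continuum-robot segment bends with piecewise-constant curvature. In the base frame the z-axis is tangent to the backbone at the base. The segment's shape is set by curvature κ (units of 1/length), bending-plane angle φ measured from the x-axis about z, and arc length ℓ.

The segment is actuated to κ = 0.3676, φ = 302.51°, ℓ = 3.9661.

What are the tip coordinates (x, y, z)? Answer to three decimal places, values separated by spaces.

1.297 -2.036 2.703

θ = κ·ℓ = 0.3676 × 3.9661 = 1.45794 rad
ρ = (1 − cos θ)/κ = (1 − 0.11262)/0.3676 = 2.41399
z = sin θ / κ = 0.99364/0.3676 = 2.70304
x = ρ cos φ = 2.41399 × cos(302.51°) = 1.29739
y = ρ sin φ = 2.41399 × sin(302.51°) = -2.03571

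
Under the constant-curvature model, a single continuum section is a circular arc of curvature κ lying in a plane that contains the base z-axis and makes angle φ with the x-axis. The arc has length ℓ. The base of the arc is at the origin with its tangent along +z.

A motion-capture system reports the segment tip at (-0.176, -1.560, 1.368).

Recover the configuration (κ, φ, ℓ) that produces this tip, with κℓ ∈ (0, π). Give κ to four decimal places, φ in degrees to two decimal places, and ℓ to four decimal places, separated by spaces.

0.7241 263.56 2.3588

ρ = √(x²+y²) = √(-0.176² + -1.560²) = 1.56990
φ = atan2(y, x) mod 360° = atan2(-1.560, -0.176) = 263.5631°
|p|² = ρ² + z² = 1.56990² + 1.368² = 4.33600
κ = 2ρ / |p|² = 2×1.56990 / 4.33600 = 0.72412
θ = 2·atan2(ρ, z) = 2·atan2(1.56990, 1.368) = 1.70802 rad
ℓ = θ/κ = 1.70802/0.72412 = 2.35875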